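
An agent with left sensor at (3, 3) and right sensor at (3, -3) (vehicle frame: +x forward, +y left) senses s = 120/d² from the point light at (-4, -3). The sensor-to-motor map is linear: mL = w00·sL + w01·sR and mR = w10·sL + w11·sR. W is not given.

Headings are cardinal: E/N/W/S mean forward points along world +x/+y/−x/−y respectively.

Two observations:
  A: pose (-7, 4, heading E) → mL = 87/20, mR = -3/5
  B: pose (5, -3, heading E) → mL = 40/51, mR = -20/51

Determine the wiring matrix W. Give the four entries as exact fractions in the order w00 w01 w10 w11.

obs A: pose=(-7,4,E) → sL=6/5, sR=15/2, mL=87/20, mR=-3/5
obs B: pose=(5,-3,E) → sL=40/51, sR=40/51, mL=40/51, mR=-20/51
sensor matrix S = [[6/5, 15/2], [40/51, 40/51]]; det S = -84/17
solve [mL_A; mL_B] = S·[w00; w01] and [mR_A; mR_B] = S·[w10; w11]:
  w00 = 1/2, w01 = 1/2, w10 = -1/2, w11 = 0

1/2 1/2 -1/2 0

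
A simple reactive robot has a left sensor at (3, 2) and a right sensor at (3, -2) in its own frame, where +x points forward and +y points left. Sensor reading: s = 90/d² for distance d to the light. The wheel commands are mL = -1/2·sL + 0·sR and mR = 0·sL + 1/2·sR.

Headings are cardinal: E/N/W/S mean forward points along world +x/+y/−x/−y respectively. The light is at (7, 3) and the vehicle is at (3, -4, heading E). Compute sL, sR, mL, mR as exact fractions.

45/13 45/41 -45/26 45/82

left sensor world pos  = (6, -2); dL² = 26
right sensor world pos = (6, -6); dR² = 82
sL = 90/26 = 45/13
sR = 90/82 = 45/41
mL = -1/2·sL + 0·sR = -45/26
mR = 0·sL + 1/2·sR = 45/82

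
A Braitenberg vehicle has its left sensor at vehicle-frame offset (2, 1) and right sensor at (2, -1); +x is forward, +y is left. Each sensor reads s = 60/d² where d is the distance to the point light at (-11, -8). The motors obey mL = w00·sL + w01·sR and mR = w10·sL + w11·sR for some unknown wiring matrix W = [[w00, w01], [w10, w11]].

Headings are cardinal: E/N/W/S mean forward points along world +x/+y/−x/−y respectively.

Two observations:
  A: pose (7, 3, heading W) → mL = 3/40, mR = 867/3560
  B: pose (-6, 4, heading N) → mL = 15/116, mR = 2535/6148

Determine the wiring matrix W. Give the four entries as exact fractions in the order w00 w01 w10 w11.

0 1/2 1 1/2

obs A: pose=(7,3,W) → sL=15/89, sR=3/20, mL=3/40, mR=867/3560
obs B: pose=(-6,4,N) → sL=15/53, sR=15/58, mL=15/116, mR=2535/6148
sensor matrix S = [[15/89, 3/20], [15/53, 15/58]]; det S = 621/547172
solve [mL_A; mL_B] = S·[w00; w01] and [mR_A; mR_B] = S·[w10; w11]:
  w00 = 0, w01 = 1/2, w10 = 1, w11 = 1/2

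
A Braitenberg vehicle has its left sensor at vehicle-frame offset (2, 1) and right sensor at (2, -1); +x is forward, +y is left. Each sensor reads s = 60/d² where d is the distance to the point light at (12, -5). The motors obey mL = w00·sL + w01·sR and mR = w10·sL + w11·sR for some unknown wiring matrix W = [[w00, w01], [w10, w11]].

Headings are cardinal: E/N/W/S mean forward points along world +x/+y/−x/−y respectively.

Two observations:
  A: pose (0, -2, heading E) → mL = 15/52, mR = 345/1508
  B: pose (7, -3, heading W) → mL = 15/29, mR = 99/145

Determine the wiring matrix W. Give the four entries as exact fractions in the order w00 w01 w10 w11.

0 1/2 1 -1/2

obs A: pose=(0,-2,E) → sL=15/29, sR=15/26, mL=15/52, mR=345/1508
obs B: pose=(7,-3,W) → sL=6/5, sR=30/29, mL=15/29, mR=99/145
sensor matrix S = [[15/29, 15/26], [6/5, 30/29]]; det S = -1719/10933
solve [mL_A; mL_B] = S·[w00; w01] and [mR_A; mR_B] = S·[w10; w11]:
  w00 = 0, w01 = 1/2, w10 = 1, w11 = -1/2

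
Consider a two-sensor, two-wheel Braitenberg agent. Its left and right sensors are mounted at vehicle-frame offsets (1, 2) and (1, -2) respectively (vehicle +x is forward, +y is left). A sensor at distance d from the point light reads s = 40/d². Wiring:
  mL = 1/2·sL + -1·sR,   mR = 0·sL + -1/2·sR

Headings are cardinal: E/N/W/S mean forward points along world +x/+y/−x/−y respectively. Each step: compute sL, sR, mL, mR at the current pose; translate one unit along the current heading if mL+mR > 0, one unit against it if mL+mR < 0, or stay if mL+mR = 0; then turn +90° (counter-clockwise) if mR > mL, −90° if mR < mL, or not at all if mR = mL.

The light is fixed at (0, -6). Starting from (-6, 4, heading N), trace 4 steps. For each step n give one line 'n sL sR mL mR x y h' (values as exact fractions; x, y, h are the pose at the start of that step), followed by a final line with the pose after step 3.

0 8/37 40/137 -932/5069 -20/137 -6 4 N
1 20/49 4/17 -26/833 -2/17 -6 3 W
2 40/149 40/109 -3780/16241 -20/109 -5 3 N
3 5/9 5/17 -5/306 -5/34 -5 2 W
final -4 2 N

n=0: pose=(-6,4,N); sL=8/37, sR=40/137; mL=-932/5069, mR=-20/137; mL+mR=-1672/5069 → advance -1; mR−mL=192/5069 → turn +1·90°
n=1: pose=(-6,3,W); sL=20/49, sR=4/17; mL=-26/833, mR=-2/17; mL+mR=-124/833 → advance -1; mR−mL=-72/833 → turn -1·90°
n=2: pose=(-5,3,N); sL=40/149, sR=40/109; mL=-3780/16241, mR=-20/109; mL+mR=-6760/16241 → advance -1; mR−mL=800/16241 → turn +1·90°
n=3: pose=(-5,2,W); sL=5/9, sR=5/17; mL=-5/306, mR=-5/34; mL+mR=-25/153 → advance -1; mR−mL=-20/153 → turn -1·90°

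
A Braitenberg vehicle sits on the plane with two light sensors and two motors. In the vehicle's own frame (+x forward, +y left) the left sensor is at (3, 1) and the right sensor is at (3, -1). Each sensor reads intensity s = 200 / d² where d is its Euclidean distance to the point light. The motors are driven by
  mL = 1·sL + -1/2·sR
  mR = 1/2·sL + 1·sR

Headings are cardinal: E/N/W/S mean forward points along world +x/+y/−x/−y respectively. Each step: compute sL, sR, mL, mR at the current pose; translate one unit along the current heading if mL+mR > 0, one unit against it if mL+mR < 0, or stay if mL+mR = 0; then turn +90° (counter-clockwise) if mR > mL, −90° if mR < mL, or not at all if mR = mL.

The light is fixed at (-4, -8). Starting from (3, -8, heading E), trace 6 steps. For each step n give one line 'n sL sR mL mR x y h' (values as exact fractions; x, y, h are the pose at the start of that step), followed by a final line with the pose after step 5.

n=0: pose=(3,-8,E); sL=200/101, sR=200/101; mL=100/101, mR=300/101; mL+mR=400/101 → advance +1; mR−mL=200/101 → turn +1·90°
n=1: pose=(4,-8,N); sL=100/29, sR=20/9; mL=610/261, mR=1030/261; mL+mR=1640/261 → advance +1; mR−mL=140/87 → turn +1·90°
n=2: pose=(4,-7,W); sL=8, sR=200/29; mL=132/29, mR=316/29; mL+mR=448/29 → advance +1; mR−mL=184/29 → turn +1·90°
n=3: pose=(3,-7,S); sL=50/17, sR=5; mL=15/34, mR=110/17; mL+mR=235/34 → advance +1; mR−mL=205/34 → turn +1·90°
n=4: pose=(3,-8,E); sL=200/101, sR=200/101; mL=100/101, mR=300/101; mL+mR=400/101 → advance +1; mR−mL=200/101 → turn +1·90°
n=5: pose=(4,-8,N); sL=100/29, sR=20/9; mL=610/261, mR=1030/261; mL+mR=1640/261 → advance +1; mR−mL=140/87 → turn +1·90°

0 200/101 200/101 100/101 300/101 3 -8 E
1 100/29 20/9 610/261 1030/261 4 -8 N
2 8 200/29 132/29 316/29 4 -7 W
3 50/17 5 15/34 110/17 3 -7 S
4 200/101 200/101 100/101 300/101 3 -8 E
5 100/29 20/9 610/261 1030/261 4 -8 N
final 4 -7 W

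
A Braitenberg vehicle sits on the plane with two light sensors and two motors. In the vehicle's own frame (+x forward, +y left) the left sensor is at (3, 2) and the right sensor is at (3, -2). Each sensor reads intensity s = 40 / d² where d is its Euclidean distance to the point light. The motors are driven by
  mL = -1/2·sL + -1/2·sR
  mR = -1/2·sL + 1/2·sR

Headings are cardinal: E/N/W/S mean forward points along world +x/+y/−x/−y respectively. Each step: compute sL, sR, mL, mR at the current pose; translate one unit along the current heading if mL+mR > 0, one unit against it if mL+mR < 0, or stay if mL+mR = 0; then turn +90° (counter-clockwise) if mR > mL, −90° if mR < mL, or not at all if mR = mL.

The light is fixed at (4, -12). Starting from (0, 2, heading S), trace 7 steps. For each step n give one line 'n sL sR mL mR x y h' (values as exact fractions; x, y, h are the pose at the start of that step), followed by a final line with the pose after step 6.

n=0: pose=(0,2,S); sL=8/25, sR=40/157; mL=-1128/3925, mR=-128/3925; mL+mR=-8/25 → advance -1; mR−mL=40/157 → turn +1·90°
n=1: pose=(0,3,E); sL=4/29, sR=4/17; mL=-92/493, mR=24/493; mL+mR=-4/29 → advance -1; mR−mL=4/17 → turn +1·90°
n=2: pose=(-1,3,N); sL=40/373, sR=40/333; mL=-14120/124209, mR=800/124209; mL+mR=-40/373 → advance -1; mR−mL=40/333 → turn +1·90°
n=3: pose=(-1,2,W); sL=5/26, sR=1/8; mL=-33/208, mR=-7/208; mL+mR=-5/26 → advance -1; mR−mL=1/8 → turn +1·90°
n=4: pose=(0,2,S); sL=8/25, sR=40/157; mL=-1128/3925, mR=-128/3925; mL+mR=-8/25 → advance -1; mR−mL=40/157 → turn +1·90°
n=5: pose=(0,3,E); sL=4/29, sR=4/17; mL=-92/493, mR=24/493; mL+mR=-4/29 → advance -1; mR−mL=4/17 → turn +1·90°
n=6: pose=(-1,3,N); sL=40/373, sR=40/333; mL=-14120/124209, mR=800/124209; mL+mR=-40/373 → advance -1; mR−mL=40/333 → turn +1·90°

0 8/25 40/157 -1128/3925 -128/3925 0 2 S
1 4/29 4/17 -92/493 24/493 0 3 E
2 40/373 40/333 -14120/124209 800/124209 -1 3 N
3 5/26 1/8 -33/208 -7/208 -1 2 W
4 8/25 40/157 -1128/3925 -128/3925 0 2 S
5 4/29 4/17 -92/493 24/493 0 3 E
6 40/373 40/333 -14120/124209 800/124209 -1 3 N
final -1 2 W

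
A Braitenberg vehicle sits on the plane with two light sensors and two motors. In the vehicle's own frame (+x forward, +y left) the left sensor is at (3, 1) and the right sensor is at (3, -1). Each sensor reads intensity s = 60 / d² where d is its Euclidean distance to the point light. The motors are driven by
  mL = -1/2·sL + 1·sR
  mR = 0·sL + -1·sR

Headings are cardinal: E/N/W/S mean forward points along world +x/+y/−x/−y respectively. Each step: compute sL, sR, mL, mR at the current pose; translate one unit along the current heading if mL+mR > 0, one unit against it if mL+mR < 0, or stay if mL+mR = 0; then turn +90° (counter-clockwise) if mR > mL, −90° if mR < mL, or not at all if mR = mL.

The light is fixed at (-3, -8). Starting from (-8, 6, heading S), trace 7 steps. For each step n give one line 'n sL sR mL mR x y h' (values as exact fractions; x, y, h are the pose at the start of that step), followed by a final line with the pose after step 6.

n=0: pose=(-8,6,S); sL=60/137, sR=60/157; mL=3510/21509, mR=-60/157; mL+mR=-30/137 → advance -1; mR−mL=-11730/21509 → turn -1·90°
n=1: pose=(-8,7,W); sL=3/13, sR=3/16; mL=15/208, mR=-3/16; mL+mR=-3/26 → advance -1; mR−mL=-27/104 → turn -1·90°
n=2: pose=(-7,7,N); sL=60/349, sR=20/111; mL=3650/38739, mR=-20/111; mL+mR=-30/349 → advance -1; mR−mL=-10630/38739 → turn -1·90°
n=3: pose=(-7,6,E); sL=30/113, sR=6/17; mL=423/1921, mR=-6/17; mL+mR=-15/113 → advance -1; mR−mL=-1101/1921 → turn -1·90°
n=4: pose=(-8,6,S); sL=60/137, sR=60/157; mL=3510/21509, mR=-60/157; mL+mR=-30/137 → advance -1; mR−mL=-11730/21509 → turn -1·90°
n=5: pose=(-8,7,W); sL=3/13, sR=3/16; mL=15/208, mR=-3/16; mL+mR=-3/26 → advance -1; mR−mL=-27/104 → turn -1·90°
n=6: pose=(-7,7,N); sL=60/349, sR=20/111; mL=3650/38739, mR=-20/111; mL+mR=-30/349 → advance -1; mR−mL=-10630/38739 → turn -1·90°

0 60/137 60/157 3510/21509 -60/157 -8 6 S
1 3/13 3/16 15/208 -3/16 -8 7 W
2 60/349 20/111 3650/38739 -20/111 -7 7 N
3 30/113 6/17 423/1921 -6/17 -7 6 E
4 60/137 60/157 3510/21509 -60/157 -8 6 S
5 3/13 3/16 15/208 -3/16 -8 7 W
6 60/349 20/111 3650/38739 -20/111 -7 7 N
final -7 6 E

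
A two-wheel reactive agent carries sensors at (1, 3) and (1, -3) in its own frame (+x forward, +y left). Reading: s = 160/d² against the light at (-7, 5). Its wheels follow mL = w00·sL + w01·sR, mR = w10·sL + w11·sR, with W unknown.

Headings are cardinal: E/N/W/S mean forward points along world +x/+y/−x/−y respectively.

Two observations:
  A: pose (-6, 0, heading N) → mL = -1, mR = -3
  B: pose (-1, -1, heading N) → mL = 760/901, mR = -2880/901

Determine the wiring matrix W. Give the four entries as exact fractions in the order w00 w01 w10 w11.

obs A: pose=(-6,0,N) → sL=8, sR=5, mL=-1, mR=-3
obs B: pose=(-1,-1,N) → sL=80/17, sR=80/53, mL=760/901, mR=-2880/901
sensor matrix S = [[8, 5], [80/17, 80/53]]; det S = -10320/901
solve [mL_A; mL_B] = S·[w00; w01] and [mR_A; mR_B] = S·[w10; w11]:
  w00 = 1/2, w01 = -1, w10 = -1, w11 = 1

1/2 -1 -1 1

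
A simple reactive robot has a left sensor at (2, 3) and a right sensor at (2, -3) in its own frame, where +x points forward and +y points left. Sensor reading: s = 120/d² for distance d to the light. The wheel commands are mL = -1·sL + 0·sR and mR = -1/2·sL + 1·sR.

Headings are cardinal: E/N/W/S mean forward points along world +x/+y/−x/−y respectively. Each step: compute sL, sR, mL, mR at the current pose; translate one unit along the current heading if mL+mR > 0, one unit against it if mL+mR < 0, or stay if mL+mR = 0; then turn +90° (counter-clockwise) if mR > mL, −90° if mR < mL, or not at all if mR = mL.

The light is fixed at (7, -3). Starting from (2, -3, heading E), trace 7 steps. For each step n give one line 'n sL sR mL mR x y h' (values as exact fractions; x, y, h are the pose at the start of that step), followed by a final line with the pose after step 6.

0 20/3 20/3 -20/3 10/3 2 -3 E
1 24/17 120/13 -24/17 1884/221 1 -3 N
2 30/17 3/2 -30/17 21/34 1 -2 W
3 24 24/13 -24 -132/13 2 -2 S
4 60/17 12 -60/17 174/17 2 -1 E
5 24/13 120/17 -24/13 1356/221 3 -1 N
6 10/3 5/3 -10/3 0 3 0 W
final 4 0 S

n=0: pose=(2,-3,E); sL=20/3, sR=20/3; mL=-20/3, mR=10/3; mL+mR=-10/3 → advance -1; mR−mL=10 → turn +1·90°
n=1: pose=(1,-3,N); sL=24/17, sR=120/13; mL=-24/17, mR=1884/221; mL+mR=1572/221 → advance +1; mR−mL=2196/221 → turn +1·90°
n=2: pose=(1,-2,W); sL=30/17, sR=3/2; mL=-30/17, mR=21/34; mL+mR=-39/34 → advance -1; mR−mL=81/34 → turn +1·90°
n=3: pose=(2,-2,S); sL=24, sR=24/13; mL=-24, mR=-132/13; mL+mR=-444/13 → advance -1; mR−mL=180/13 → turn +1·90°
n=4: pose=(2,-1,E); sL=60/17, sR=12; mL=-60/17, mR=174/17; mL+mR=114/17 → advance +1; mR−mL=234/17 → turn +1·90°
n=5: pose=(3,-1,N); sL=24/13, sR=120/17; mL=-24/13, mR=1356/221; mL+mR=948/221 → advance +1; mR−mL=1764/221 → turn +1·90°
n=6: pose=(3,0,W); sL=10/3, sR=5/3; mL=-10/3, mR=0; mL+mR=-10/3 → advance -1; mR−mL=10/3 → turn +1·90°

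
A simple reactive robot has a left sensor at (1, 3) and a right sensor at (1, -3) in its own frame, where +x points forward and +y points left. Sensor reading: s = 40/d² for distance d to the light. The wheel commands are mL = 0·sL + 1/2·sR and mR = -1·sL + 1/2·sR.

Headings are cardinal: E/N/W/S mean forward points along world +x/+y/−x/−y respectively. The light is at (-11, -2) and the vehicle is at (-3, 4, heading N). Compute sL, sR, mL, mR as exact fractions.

left sensor world pos  = (-6, 5); dL² = 74
right sensor world pos = (0, 5); dR² = 170
sL = 40/74 = 20/37
sR = 40/170 = 4/17
mL = 0·sL + 1/2·sR = 2/17
mR = -1·sL + 1/2·sR = -266/629

20/37 4/17 2/17 -266/629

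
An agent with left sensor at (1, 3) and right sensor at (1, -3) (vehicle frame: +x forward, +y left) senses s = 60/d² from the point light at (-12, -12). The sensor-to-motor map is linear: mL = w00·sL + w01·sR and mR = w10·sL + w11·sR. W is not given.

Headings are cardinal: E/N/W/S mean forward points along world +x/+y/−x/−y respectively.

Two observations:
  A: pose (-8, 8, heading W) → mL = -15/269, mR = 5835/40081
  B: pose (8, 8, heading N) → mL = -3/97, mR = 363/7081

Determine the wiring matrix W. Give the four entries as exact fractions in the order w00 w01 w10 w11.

0 -1/2 1 -1/2

obs A: pose=(-8,8,W) → sL=30/149, sR=30/269, mL=-15/269, mR=5835/40081
obs B: pose=(8,8,N) → sL=6/73, sR=6/97, mL=-3/97, mR=363/7081
sensor matrix S = [[30/149, 30/269], [6/73, 6/97]]; det S = 933120/283813561
solve [mL_A; mL_B] = S·[w00; w01] and [mR_A; mR_B] = S·[w10; w11]:
  w00 = 0, w01 = -1/2, w10 = 1, w11 = -1/2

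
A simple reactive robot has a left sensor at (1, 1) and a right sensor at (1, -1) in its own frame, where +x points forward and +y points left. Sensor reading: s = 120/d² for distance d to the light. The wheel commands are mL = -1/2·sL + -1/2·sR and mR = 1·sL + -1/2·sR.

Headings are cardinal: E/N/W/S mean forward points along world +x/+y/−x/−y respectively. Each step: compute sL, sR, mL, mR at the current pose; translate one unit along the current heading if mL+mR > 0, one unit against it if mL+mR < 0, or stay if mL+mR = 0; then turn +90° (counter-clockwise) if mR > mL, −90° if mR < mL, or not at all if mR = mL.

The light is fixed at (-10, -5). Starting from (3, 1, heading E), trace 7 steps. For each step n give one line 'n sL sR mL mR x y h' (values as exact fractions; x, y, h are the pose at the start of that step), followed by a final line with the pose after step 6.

0 24/49 120/221 -5592/10829 2364/10829 3 1 E
1 12/17 60/109 -1164/1853 798/1853 2 1 N
2 120/137 120/157 -17640/21509 10620/21509 2 0 W
3 30/53 3/4 -279/424 81/424 3 0 S
4 24/49 120/221 -5592/10829 2364/10829 3 1 E
5 12/17 60/109 -1164/1853 798/1853 2 1 N
6 120/137 120/157 -17640/21509 10620/21509 2 0 W
final 3 0 S

n=0: pose=(3,1,E); sL=24/49, sR=120/221; mL=-5592/10829, mR=2364/10829; mL+mR=-3228/10829 → advance -1; mR−mL=36/49 → turn +1·90°
n=1: pose=(2,1,N); sL=12/17, sR=60/109; mL=-1164/1853, mR=798/1853; mL+mR=-366/1853 → advance -1; mR−mL=18/17 → turn +1·90°
n=2: pose=(2,0,W); sL=120/137, sR=120/157; mL=-17640/21509, mR=10620/21509; mL+mR=-7020/21509 → advance -1; mR−mL=180/137 → turn +1·90°
n=3: pose=(3,0,S); sL=30/53, sR=3/4; mL=-279/424, mR=81/424; mL+mR=-99/212 → advance -1; mR−mL=45/53 → turn +1·90°
n=4: pose=(3,1,E); sL=24/49, sR=120/221; mL=-5592/10829, mR=2364/10829; mL+mR=-3228/10829 → advance -1; mR−mL=36/49 → turn +1·90°
n=5: pose=(2,1,N); sL=12/17, sR=60/109; mL=-1164/1853, mR=798/1853; mL+mR=-366/1853 → advance -1; mR−mL=18/17 → turn +1·90°
n=6: pose=(2,0,W); sL=120/137, sR=120/157; mL=-17640/21509, mR=10620/21509; mL+mR=-7020/21509 → advance -1; mR−mL=180/137 → turn +1·90°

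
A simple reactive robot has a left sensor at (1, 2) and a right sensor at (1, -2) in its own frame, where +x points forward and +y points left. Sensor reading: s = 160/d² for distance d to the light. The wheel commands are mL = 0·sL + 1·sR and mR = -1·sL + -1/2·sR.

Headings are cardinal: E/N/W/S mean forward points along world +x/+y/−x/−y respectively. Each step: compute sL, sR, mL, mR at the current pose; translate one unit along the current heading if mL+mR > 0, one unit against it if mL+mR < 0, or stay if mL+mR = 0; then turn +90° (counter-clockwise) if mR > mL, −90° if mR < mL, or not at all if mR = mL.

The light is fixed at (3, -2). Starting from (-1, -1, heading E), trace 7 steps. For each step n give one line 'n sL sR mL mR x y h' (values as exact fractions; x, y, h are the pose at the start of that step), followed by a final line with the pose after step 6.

n=0: pose=(-1,-1,E); sL=80/9, sR=16; mL=16, mR=-152/9; mL+mR=-8/9 → advance -1; mR−mL=-296/9 → turn -1·90°
n=1: pose=(-2,-1,S); sL=160/9, sR=160/49; mL=160/49, mR=-8560/441; mL+mR=-7120/441 → advance -1; mR−mL=-10000/441 → turn -1·90°
n=2: pose=(-2,0,W); sL=40/9, sR=40/13; mL=40/13, mR=-700/117; mL+mR=-340/117 → advance -1; mR−mL=-1060/117 → turn -1·90°
n=3: pose=(-1,0,N); sL=32/9, sR=160/13; mL=160/13, mR=-1136/117; mL+mR=304/117 → advance +1; mR−mL=-2576/117 → turn -1·90°
n=4: pose=(-1,1,E); sL=80/17, sR=16; mL=16, mR=-216/17; mL+mR=56/17 → advance +1; mR−mL=-488/17 → turn -1·90°
n=5: pose=(0,1,S); sL=32, sR=160/29; mL=160/29, mR=-1008/29; mL+mR=-848/29 → advance -1; mR−mL=-1168/29 → turn -1·90°
n=6: pose=(0,2,W); sL=8, sR=40/13; mL=40/13, mR=-124/13; mL+mR=-84/13 → advance -1; mR−mL=-164/13 → turn -1·90°

0 80/9 16 16 -152/9 -1 -1 E
1 160/9 160/49 160/49 -8560/441 -2 -1 S
2 40/9 40/13 40/13 -700/117 -2 0 W
3 32/9 160/13 160/13 -1136/117 -1 0 N
4 80/17 16 16 -216/17 -1 1 E
5 32 160/29 160/29 -1008/29 0 1 S
6 8 40/13 40/13 -124/13 0 2 W
final 1 2 N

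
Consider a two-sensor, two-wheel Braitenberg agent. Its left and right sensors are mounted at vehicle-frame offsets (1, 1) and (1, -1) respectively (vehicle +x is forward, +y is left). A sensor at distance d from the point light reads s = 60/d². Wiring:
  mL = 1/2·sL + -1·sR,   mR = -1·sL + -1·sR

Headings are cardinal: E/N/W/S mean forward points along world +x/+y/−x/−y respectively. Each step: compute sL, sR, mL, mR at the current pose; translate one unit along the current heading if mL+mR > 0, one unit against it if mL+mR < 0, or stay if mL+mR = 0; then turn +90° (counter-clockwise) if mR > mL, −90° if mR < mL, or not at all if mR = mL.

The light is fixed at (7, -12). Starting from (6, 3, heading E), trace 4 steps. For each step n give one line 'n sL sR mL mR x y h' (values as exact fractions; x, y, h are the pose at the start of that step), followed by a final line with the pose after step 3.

n=0: pose=(6,3,E); sL=15/64, sR=15/49; mL=-1185/6272, mR=-1695/3136; mL+mR=-4575/6272 → advance -1; mR−mL=-45/128 → turn -1·90°
n=1: pose=(5,3,S); sL=60/197, sR=12/41; mL=-1134/8077, mR=-4824/8077; mL+mR=-5958/8077 → advance -1; mR−mL=-90/197 → turn -1·90°
n=2: pose=(5,4,W); sL=10/39, sR=30/149; mL=-425/5811, mR=-2660/5811; mL+mR=-3085/5811 → advance -1; mR−mL=-5/13 → turn -1·90°
n=3: pose=(6,4,N); sL=60/293, sR=60/289; mL=-8910/84677, mR=-34920/84677; mL+mR=-43830/84677 → advance -1; mR−mL=-90/293 → turn -1·90°

0 15/64 15/49 -1185/6272 -1695/3136 6 3 E
1 60/197 12/41 -1134/8077 -4824/8077 5 3 S
2 10/39 30/149 -425/5811 -2660/5811 5 4 W
3 60/293 60/289 -8910/84677 -34920/84677 6 4 N
final 6 3 E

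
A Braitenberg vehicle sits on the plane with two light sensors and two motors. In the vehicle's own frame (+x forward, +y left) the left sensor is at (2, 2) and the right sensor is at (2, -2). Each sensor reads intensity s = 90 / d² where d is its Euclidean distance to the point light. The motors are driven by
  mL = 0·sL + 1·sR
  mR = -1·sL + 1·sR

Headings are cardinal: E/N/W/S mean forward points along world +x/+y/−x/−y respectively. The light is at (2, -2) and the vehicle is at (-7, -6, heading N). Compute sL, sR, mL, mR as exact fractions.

left sensor world pos  = (-9, -4); dL² = 125
right sensor world pos = (-5, -4); dR² = 53
sL = 90/125 = 18/25
sR = 90/53 = 90/53
mL = 0·sL + 1·sR = 90/53
mR = -1·sL + 1·sR = 1296/1325

18/25 90/53 90/53 1296/1325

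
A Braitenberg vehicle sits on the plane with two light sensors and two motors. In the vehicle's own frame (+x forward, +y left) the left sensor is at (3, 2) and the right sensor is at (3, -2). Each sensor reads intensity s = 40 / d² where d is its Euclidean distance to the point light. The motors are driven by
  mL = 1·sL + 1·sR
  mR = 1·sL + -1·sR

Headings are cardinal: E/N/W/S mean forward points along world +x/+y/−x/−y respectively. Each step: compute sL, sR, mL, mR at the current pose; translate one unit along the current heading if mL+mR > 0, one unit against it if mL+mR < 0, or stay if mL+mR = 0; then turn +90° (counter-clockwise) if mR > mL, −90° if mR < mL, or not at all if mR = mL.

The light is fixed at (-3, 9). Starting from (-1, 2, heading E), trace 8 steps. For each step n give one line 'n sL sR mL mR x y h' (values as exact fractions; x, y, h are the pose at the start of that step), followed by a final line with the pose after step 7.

0 4/5 20/53 312/265 112/265 -1 2 E
1 8/25 40/101 1808/2525 -192/2525 0 2 S
2 2/5 10/9 68/45 -32/45 0 1 W
3 8/5 40/41 528/205 128/205 -1 1 N
4 4/5 20/53 312/265 112/265 -1 2 E
5 8/25 40/101 1808/2525 -192/2525 0 2 S
6 2/5 10/9 68/45 -32/45 0 1 W
7 8/5 40/41 528/205 128/205 -1 1 N
final -1 2 E

n=0: pose=(-1,2,E); sL=4/5, sR=20/53; mL=312/265, mR=112/265; mL+mR=8/5 → advance +1; mR−mL=-40/53 → turn -1·90°
n=1: pose=(0,2,S); sL=8/25, sR=40/101; mL=1808/2525, mR=-192/2525; mL+mR=16/25 → advance +1; mR−mL=-80/101 → turn -1·90°
n=2: pose=(0,1,W); sL=2/5, sR=10/9; mL=68/45, mR=-32/45; mL+mR=4/5 → advance +1; mR−mL=-20/9 → turn -1·90°
n=3: pose=(-1,1,N); sL=8/5, sR=40/41; mL=528/205, mR=128/205; mL+mR=16/5 → advance +1; mR−mL=-80/41 → turn -1·90°
n=4: pose=(-1,2,E); sL=4/5, sR=20/53; mL=312/265, mR=112/265; mL+mR=8/5 → advance +1; mR−mL=-40/53 → turn -1·90°
n=5: pose=(0,2,S); sL=8/25, sR=40/101; mL=1808/2525, mR=-192/2525; mL+mR=16/25 → advance +1; mR−mL=-80/101 → turn -1·90°
n=6: pose=(0,1,W); sL=2/5, sR=10/9; mL=68/45, mR=-32/45; mL+mR=4/5 → advance +1; mR−mL=-20/9 → turn -1·90°
n=7: pose=(-1,1,N); sL=8/5, sR=40/41; mL=528/205, mR=128/205; mL+mR=16/5 → advance +1; mR−mL=-80/41 → turn -1·90°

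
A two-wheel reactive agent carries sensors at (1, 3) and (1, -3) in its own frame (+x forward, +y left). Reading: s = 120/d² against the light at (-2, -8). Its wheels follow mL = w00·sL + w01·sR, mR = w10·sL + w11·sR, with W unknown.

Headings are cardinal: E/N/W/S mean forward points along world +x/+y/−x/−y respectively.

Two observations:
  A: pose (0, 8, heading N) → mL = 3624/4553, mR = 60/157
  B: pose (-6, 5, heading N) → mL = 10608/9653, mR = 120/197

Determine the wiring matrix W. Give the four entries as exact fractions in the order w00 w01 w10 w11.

obs A: pose=(0,8,N) → sL=12/29, sR=60/157, mL=3624/4553, mR=60/157
obs B: pose=(-6,5,N) → sL=24/49, sR=120/197, mL=10608/9653, mR=120/197
sensor matrix S = [[12/29, 60/157], [24/49, 120/197]]; det S = 2851200/43950109
solve [mL_A; mL_B] = S·[w00; w01] and [mR_A; mR_B] = S·[w10; w11]:
  w00 = 1, w01 = 1, w10 = 0, w11 = 1

1 1 0 1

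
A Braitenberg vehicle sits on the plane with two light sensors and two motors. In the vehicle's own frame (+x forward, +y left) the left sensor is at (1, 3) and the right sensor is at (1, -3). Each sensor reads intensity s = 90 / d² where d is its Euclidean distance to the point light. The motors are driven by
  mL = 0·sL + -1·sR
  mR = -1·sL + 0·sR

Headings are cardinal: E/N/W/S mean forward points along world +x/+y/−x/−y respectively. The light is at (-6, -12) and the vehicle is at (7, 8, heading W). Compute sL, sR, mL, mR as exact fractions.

90/433 90/673 -90/673 -90/433

left sensor world pos  = (6, 5); dL² = 433
right sensor world pos = (6, 11); dR² = 673
sL = 90/433 = 90/433
sR = 90/673 = 90/673
mL = 0·sL + -1·sR = -90/673
mR = -1·sL + 0·sR = -90/433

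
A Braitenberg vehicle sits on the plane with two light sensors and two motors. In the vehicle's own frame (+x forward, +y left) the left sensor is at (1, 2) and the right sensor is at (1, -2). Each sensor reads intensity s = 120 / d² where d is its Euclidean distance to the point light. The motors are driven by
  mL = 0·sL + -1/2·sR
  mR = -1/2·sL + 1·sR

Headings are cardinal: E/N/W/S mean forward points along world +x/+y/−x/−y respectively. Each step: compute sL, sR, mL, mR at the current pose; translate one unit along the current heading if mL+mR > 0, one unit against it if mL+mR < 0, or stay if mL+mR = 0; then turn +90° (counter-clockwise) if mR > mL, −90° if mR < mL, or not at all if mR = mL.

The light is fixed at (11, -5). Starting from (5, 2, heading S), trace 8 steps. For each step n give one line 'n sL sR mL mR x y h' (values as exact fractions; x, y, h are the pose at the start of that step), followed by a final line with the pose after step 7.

0 30/13 6/5 -3/5 3/65 5 2 S
1 24/25 120/61 -60/61 2268/1525 5 3 E
2 12/13 4/3 -2/3 34/39 6 3 N
3 24/17 120/157 -60/157 156/2669 6 4 W
4 30/17 6/5 -3/5 27/85 7 4 S
5 40/51 120/73 -60/73 4660/3723 7 5 E
6 60/73 60/61 -30/61 2550/4453 8 5 N
7 120/97 24/37 -12/37 108/3589 8 6 W
final 9 6 S

n=0: pose=(5,2,S); sL=30/13, sR=6/5; mL=-3/5, mR=3/65; mL+mR=-36/65 → advance -1; mR−mL=42/65 → turn +1·90°
n=1: pose=(5,3,E); sL=24/25, sR=120/61; mL=-60/61, mR=2268/1525; mL+mR=768/1525 → advance +1; mR−mL=3768/1525 → turn +1·90°
n=2: pose=(6,3,N); sL=12/13, sR=4/3; mL=-2/3, mR=34/39; mL+mR=8/39 → advance +1; mR−mL=20/13 → turn +1·90°
n=3: pose=(6,4,W); sL=24/17, sR=120/157; mL=-60/157, mR=156/2669; mL+mR=-864/2669 → advance -1; mR−mL=1176/2669 → turn +1·90°
n=4: pose=(7,4,S); sL=30/17, sR=6/5; mL=-3/5, mR=27/85; mL+mR=-24/85 → advance -1; mR−mL=78/85 → turn +1·90°
n=5: pose=(7,5,E); sL=40/51, sR=120/73; mL=-60/73, mR=4660/3723; mL+mR=1600/3723 → advance +1; mR−mL=7720/3723 → turn +1·90°
n=6: pose=(8,5,N); sL=60/73, sR=60/61; mL=-30/61, mR=2550/4453; mL+mR=360/4453 → advance +1; mR−mL=4740/4453 → turn +1·90°
n=7: pose=(8,6,W); sL=120/97, sR=24/37; mL=-12/37, mR=108/3589; mL+mR=-1056/3589 → advance -1; mR−mL=1272/3589 → turn +1·90°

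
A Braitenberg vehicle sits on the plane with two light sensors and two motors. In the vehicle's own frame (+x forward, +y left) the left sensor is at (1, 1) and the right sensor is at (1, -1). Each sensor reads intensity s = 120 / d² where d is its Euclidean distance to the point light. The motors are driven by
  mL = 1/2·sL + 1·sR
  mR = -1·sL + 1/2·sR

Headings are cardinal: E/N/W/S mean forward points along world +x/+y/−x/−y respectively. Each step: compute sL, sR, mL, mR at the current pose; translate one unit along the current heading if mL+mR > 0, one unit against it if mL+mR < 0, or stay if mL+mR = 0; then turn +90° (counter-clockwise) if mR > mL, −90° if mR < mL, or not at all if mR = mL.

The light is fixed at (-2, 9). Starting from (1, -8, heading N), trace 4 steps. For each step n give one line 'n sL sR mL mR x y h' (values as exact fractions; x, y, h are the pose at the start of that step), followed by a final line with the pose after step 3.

0 6/13 15/34 297/442 -213/884 1 -8 N
1 120/241 24/61 9444/14701 -4428/14701 1 -7 E
2 60/157 60/149 13890/23393 -4230/23393 2 -7 S
3 40/111 24/53 3724/5883 -788/5883 2 -8 W
final 1 -8 N

n=0: pose=(1,-8,N); sL=6/13, sR=15/34; mL=297/442, mR=-213/884; mL+mR=381/884 → advance +1; mR−mL=-807/884 → turn -1·90°
n=1: pose=(1,-7,E); sL=120/241, sR=24/61; mL=9444/14701, mR=-4428/14701; mL+mR=5016/14701 → advance +1; mR−mL=-13872/14701 → turn -1·90°
n=2: pose=(2,-7,S); sL=60/157, sR=60/149; mL=13890/23393, mR=-4230/23393; mL+mR=9660/23393 → advance +1; mR−mL=-18120/23393 → turn -1·90°
n=3: pose=(2,-8,W); sL=40/111, sR=24/53; mL=3724/5883, mR=-788/5883; mL+mR=2936/5883 → advance +1; mR−mL=-1504/1961 → turn -1·90°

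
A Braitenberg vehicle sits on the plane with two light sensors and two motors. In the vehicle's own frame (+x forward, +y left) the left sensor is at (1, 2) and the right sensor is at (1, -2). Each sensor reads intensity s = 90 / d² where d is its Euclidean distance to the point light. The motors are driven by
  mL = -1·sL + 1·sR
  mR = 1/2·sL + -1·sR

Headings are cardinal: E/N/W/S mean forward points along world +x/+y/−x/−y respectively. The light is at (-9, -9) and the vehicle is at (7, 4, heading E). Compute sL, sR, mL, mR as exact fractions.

45/257 9/41 468/10537 -2781/21074

left sensor world pos  = (8, 6); dL² = 514
right sensor world pos = (8, 2); dR² = 410
sL = 90/514 = 45/257
sR = 90/410 = 9/41
mL = -1·sL + 1·sR = 468/10537
mR = 1/2·sL + -1·sR = -2781/21074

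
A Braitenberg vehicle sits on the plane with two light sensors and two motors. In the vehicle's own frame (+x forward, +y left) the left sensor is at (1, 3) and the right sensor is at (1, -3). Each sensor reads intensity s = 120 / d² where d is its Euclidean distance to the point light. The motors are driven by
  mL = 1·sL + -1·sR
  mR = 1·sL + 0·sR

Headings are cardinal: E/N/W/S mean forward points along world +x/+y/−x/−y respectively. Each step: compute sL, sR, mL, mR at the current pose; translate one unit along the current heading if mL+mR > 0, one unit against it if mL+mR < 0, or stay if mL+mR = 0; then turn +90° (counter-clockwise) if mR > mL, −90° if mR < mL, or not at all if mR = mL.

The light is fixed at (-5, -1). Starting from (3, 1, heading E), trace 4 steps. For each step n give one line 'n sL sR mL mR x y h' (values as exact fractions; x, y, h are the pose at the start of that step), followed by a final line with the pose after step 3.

n=0: pose=(3,1,E); sL=60/53, sR=60/41; mL=-720/2173, mR=60/53; mL+mR=1740/2173 → advance +1; mR−mL=60/41 → turn +1·90°
n=1: pose=(4,1,N); sL=8/3, sR=40/51; mL=32/17, mR=8/3; mL+mR=232/51 → advance +1; mR−mL=40/51 → turn +1·90°
n=2: pose=(4,2,W); sL=15/8, sR=6/5; mL=27/40, mR=15/8; mL+mR=51/20 → advance +1; mR−mL=6/5 → turn +1·90°
n=3: pose=(3,2,S); sL=24/25, sR=120/29; mL=-2304/725, mR=24/25; mL+mR=-1608/725 → advance -1; mR−mL=120/29 → turn +1·90°

0 60/53 60/41 -720/2173 60/53 3 1 E
1 8/3 40/51 32/17 8/3 4 1 N
2 15/8 6/5 27/40 15/8 4 2 W
3 24/25 120/29 -2304/725 24/25 3 2 S
final 3 3 E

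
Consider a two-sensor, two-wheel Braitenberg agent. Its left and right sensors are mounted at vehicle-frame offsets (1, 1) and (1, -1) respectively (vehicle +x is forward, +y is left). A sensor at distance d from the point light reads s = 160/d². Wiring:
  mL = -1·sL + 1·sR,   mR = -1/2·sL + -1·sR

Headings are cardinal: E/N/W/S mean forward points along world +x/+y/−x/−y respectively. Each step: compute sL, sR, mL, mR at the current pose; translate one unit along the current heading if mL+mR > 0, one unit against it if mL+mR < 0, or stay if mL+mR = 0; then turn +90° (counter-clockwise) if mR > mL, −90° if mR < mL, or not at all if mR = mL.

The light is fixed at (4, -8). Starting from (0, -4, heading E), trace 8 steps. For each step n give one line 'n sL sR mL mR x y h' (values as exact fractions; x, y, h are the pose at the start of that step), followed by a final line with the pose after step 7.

0 80/17 80/9 640/153 -1720/153 0 -4 E
1 32/5 32/9 -128/45 -304/45 -1 -4 S
2 40/13 20/9 -100/117 -440/117 -1 -3 W
3 160/61 32/9 512/549 -2672/549 0 -3 N
4 80/17 80/9 640/153 -1720/153 0 -4 E
5 32/5 32/9 -128/45 -304/45 -1 -4 S
6 40/13 20/9 -100/117 -440/117 -1 -3 W
7 160/61 32/9 512/549 -2672/549 0 -3 N
final 0 -4 E

n=0: pose=(0,-4,E); sL=80/17, sR=80/9; mL=640/153, mR=-1720/153; mL+mR=-120/17 → advance -1; mR−mL=-2360/153 → turn -1·90°
n=1: pose=(-1,-4,S); sL=32/5, sR=32/9; mL=-128/45, mR=-304/45; mL+mR=-48/5 → advance -1; mR−mL=-176/45 → turn -1·90°
n=2: pose=(-1,-3,W); sL=40/13, sR=20/9; mL=-100/117, mR=-440/117; mL+mR=-60/13 → advance -1; mR−mL=-340/117 → turn -1·90°
n=3: pose=(0,-3,N); sL=160/61, sR=32/9; mL=512/549, mR=-2672/549; mL+mR=-240/61 → advance -1; mR−mL=-3184/549 → turn -1·90°
n=4: pose=(0,-4,E); sL=80/17, sR=80/9; mL=640/153, mR=-1720/153; mL+mR=-120/17 → advance -1; mR−mL=-2360/153 → turn -1·90°
n=5: pose=(-1,-4,S); sL=32/5, sR=32/9; mL=-128/45, mR=-304/45; mL+mR=-48/5 → advance -1; mR−mL=-176/45 → turn -1·90°
n=6: pose=(-1,-3,W); sL=40/13, sR=20/9; mL=-100/117, mR=-440/117; mL+mR=-60/13 → advance -1; mR−mL=-340/117 → turn -1·90°
n=7: pose=(0,-3,N); sL=160/61, sR=32/9; mL=512/549, mR=-2672/549; mL+mR=-240/61 → advance -1; mR−mL=-3184/549 → turn -1·90°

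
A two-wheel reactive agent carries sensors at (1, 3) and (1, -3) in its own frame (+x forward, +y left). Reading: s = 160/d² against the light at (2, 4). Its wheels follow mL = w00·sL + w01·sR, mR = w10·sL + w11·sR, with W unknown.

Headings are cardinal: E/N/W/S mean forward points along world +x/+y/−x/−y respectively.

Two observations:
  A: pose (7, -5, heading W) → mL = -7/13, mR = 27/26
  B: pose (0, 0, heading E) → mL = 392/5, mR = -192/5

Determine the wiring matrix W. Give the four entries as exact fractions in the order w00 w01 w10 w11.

1 -1/2 -1/2 1/2

obs A: pose=(7,-5,W) → sL=1, sR=40/13, mL=-7/13, mR=27/26
obs B: pose=(0,0,E) → sL=80, sR=16/5, mL=392/5, mR=-192/5
sensor matrix S = [[1, 40/13], [80, 16/5]]; det S = -15792/65
solve [mL_A; mL_B] = S·[w00; w01] and [mR_A; mR_B] = S·[w10; w11]:
  w00 = 1, w01 = -1/2, w10 = -1/2, w11 = 1/2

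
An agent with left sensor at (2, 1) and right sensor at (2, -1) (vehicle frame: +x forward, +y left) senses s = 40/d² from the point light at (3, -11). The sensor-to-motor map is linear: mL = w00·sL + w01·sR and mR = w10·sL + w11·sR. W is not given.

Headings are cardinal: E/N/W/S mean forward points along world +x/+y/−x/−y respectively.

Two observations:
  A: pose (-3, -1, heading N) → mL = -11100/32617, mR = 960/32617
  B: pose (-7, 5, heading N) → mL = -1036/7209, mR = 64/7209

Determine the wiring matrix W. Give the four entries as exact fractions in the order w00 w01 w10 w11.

-1/2 -1 -1 1

obs A: pose=(-3,-1,N) → sL=40/193, sR=40/169, mL=-11100/32617, mR=960/32617
obs B: pose=(-7,5,N) → sL=8/89, sR=8/81, mL=-1036/7209, mR=64/7209
sensor matrix S = [[40/193, 40/169], [8/89, 8/81]]; det S = -189440/235135953
solve [mL_A; mL_B] = S·[w00; w01] and [mR_A; mR_B] = S·[w10; w11]:
  w00 = -1/2, w01 = -1, w10 = -1, w11 = 1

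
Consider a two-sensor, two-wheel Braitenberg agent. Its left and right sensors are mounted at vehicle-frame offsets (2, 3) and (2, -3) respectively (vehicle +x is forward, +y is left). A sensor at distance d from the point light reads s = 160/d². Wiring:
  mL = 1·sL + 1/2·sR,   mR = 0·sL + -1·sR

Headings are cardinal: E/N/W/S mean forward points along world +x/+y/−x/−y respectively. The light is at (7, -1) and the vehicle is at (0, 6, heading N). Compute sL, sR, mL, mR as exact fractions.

left sensor world pos  = (-3, 8); dL² = 181
right sensor world pos = (3, 8); dR² = 97
sL = 160/181 = 160/181
sR = 160/97 = 160/97
mL = 1·sL + 1/2·sR = 30000/17557
mR = 0·sL + -1·sR = -160/97

160/181 160/97 30000/17557 -160/97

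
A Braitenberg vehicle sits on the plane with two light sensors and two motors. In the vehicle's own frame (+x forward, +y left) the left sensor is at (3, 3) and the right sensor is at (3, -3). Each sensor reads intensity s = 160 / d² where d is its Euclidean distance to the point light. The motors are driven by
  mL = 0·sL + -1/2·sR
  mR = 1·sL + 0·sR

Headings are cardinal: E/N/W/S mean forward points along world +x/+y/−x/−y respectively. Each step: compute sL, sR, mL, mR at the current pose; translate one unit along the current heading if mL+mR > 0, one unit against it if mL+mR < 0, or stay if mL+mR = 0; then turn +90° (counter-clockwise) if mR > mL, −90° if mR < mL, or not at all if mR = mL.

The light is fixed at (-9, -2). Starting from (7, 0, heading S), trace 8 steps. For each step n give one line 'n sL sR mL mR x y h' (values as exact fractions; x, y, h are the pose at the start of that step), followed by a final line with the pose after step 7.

0 80/181 16/17 -8/17 80/181 7 0 S
1 160/397 160/361 -80/361 160/397 7 1 E
2 20/29 40/109 -20/109 20/29 8 1 N
3 160/197 32/49 -16/49 160/197 8 2 W
4 80/181 16/17 -8/17 80/181 7 2 S
5 32/85 32/73 -16/73 32/85 7 3 E
6 8/13 10/29 -5/29 8/13 8 3 N
7 32/41 160/277 -80/277 32/41 8 4 W
final 7 4 S

n=0: pose=(7,0,S); sL=80/181, sR=16/17; mL=-8/17, mR=80/181; mL+mR=-88/3077 → advance -1; mR−mL=2808/3077 → turn +1·90°
n=1: pose=(7,1,E); sL=160/397, sR=160/361; mL=-80/361, mR=160/397; mL+mR=26000/143317 → advance +1; mR−mL=89520/143317 → turn +1·90°
n=2: pose=(8,1,N); sL=20/29, sR=40/109; mL=-20/109, mR=20/29; mL+mR=1600/3161 → advance +1; mR−mL=2760/3161 → turn +1·90°
n=3: pose=(8,2,W); sL=160/197, sR=32/49; mL=-16/49, mR=160/197; mL+mR=4688/9653 → advance +1; mR−mL=10992/9653 → turn +1·90°
n=4: pose=(7,2,S); sL=80/181, sR=16/17; mL=-8/17, mR=80/181; mL+mR=-88/3077 → advance -1; mR−mL=2808/3077 → turn +1·90°
n=5: pose=(7,3,E); sL=32/85, sR=32/73; mL=-16/73, mR=32/85; mL+mR=976/6205 → advance +1; mR−mL=3696/6205 → turn +1·90°
n=6: pose=(8,3,N); sL=8/13, sR=10/29; mL=-5/29, mR=8/13; mL+mR=167/377 → advance +1; mR−mL=297/377 → turn +1·90°
n=7: pose=(8,4,W); sL=32/41, sR=160/277; mL=-80/277, mR=32/41; mL+mR=5584/11357 → advance +1; mR−mL=12144/11357 → turn +1·90°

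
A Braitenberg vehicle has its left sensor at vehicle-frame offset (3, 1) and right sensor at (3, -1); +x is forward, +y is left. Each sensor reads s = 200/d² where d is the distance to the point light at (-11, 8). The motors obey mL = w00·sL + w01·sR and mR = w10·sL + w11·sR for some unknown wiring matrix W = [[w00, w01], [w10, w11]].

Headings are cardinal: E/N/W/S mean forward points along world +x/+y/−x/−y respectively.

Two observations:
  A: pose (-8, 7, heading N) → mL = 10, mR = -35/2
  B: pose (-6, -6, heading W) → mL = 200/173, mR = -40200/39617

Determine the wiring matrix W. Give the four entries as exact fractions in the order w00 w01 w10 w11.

0 1 -1/2 -1/2

obs A: pose=(-8,7,N) → sL=25, sR=10, mL=10, mR=-35/2
obs B: pose=(-6,-6,W) → sL=200/229, sR=200/173, mL=200/173, mR=-40200/39617
sensor matrix S = [[25, 10], [200/229, 200/173]]; det S = 799000/39617
solve [mL_A; mL_B] = S·[w00; w01] and [mR_A; mR_B] = S·[w10; w11]:
  w00 = 0, w01 = 1, w10 = -1/2, w11 = -1/2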